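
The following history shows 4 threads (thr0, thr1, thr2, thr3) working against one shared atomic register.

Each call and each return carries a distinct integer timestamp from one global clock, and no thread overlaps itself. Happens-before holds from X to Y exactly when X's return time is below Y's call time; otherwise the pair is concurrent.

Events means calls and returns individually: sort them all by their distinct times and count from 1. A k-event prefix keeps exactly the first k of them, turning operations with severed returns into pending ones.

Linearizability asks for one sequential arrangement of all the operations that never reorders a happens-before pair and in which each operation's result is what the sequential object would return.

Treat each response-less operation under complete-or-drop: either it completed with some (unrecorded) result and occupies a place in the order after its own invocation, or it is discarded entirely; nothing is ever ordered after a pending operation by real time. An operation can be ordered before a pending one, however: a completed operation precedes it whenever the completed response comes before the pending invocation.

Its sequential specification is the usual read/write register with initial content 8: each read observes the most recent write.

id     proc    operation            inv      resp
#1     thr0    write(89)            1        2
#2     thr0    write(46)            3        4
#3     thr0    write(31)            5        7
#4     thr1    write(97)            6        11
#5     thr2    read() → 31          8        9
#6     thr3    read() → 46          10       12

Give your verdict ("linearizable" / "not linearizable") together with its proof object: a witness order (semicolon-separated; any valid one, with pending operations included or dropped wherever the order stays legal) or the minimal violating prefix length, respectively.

not linearizable — minimal violating prefix: 12 events

the violation lands at event 12, #6's response at time 12: events 1..11 linearize, events 1..12 do not
the 6 completed operations admit 4 real-time orders; each fails the atomic register replay
for example #1, #2, #3, #4, #5, #6 fails at step 5: #5 read() → 31 is not legal there
for example #1, #2, #3, #5, #4, #6 fails at step 6: #6 read() → 46 is not legal there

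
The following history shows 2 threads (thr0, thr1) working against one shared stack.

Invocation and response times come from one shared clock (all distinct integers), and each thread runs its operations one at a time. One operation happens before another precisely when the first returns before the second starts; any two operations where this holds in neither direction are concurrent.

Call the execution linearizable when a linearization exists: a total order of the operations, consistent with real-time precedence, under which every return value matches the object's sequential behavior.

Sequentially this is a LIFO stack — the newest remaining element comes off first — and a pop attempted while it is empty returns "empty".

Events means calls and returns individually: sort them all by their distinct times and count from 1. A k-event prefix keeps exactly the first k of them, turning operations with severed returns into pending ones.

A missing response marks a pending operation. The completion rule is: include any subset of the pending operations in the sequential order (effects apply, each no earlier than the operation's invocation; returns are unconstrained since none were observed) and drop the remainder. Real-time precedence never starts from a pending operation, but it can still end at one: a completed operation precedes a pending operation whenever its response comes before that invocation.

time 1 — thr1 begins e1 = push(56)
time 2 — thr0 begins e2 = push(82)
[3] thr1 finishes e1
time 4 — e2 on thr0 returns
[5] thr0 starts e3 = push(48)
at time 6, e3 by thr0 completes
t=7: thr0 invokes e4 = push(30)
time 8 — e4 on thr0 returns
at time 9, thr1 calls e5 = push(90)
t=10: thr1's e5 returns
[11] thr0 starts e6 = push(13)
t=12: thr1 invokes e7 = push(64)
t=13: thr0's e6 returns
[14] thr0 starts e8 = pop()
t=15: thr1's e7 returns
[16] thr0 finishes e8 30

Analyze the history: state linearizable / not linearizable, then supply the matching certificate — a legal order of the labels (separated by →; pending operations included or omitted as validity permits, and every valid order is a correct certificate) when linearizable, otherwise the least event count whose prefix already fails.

not linearizable — minimal violating prefix: 16 events

cut after 15 events: linearizable; cut after 16 events (e8 responds, time 16): not linearizable
8 completed operations, 6 real-time-consistent orders — every stack replay fails
take e1, e2, e3, e4, e5, e6, e7, e8: step 8 already fails, because e8 pop() → 30 cannot occur there
take e1, e2, e3, e4, e5, e6, e8, e7: step 7 already fails, because e8 pop() → 30 cannot occur there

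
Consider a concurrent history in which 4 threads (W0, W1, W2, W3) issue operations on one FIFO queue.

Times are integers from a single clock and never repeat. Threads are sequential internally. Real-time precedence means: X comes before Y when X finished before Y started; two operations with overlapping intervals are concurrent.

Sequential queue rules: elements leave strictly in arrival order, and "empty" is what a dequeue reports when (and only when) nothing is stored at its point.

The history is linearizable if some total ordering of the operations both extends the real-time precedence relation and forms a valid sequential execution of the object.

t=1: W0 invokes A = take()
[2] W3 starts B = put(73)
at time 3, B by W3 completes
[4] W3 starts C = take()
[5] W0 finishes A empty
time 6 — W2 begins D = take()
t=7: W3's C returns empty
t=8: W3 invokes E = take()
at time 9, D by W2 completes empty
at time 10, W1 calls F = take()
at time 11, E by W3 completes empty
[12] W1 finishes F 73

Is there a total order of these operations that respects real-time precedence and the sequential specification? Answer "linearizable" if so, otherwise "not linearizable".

not linearizable

cut after 8 events: linearizable; cut after 9 events (D responds, time 9): not linearizable
checked exhaustively: 5 real-time-consistent orders of 4 completed operations, zero legal FIFO queue replays
including or dropping the 1 pending operation (E) in any combination fails
sample order A, B, C, D (pending dropped) stalls at step 3 — C take() → empty has no legal effect
sample order A, B, D, C (pending dropped) stalls at step 3 — D take() → empty has no legal effect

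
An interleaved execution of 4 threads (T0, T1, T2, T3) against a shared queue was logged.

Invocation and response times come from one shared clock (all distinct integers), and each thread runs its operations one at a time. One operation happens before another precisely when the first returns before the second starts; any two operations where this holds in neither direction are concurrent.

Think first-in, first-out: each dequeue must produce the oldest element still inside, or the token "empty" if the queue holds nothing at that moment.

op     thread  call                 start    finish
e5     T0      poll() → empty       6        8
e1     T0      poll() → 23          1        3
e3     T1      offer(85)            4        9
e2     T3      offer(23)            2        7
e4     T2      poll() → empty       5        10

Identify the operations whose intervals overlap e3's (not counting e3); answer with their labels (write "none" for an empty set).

e2, e4, e5

concurrent with e3 ([4,9]): every op whose interval crosses 4..9
e1 [1,3]: before
e2 [2,7]: concurrent
e4 [5,10]: concurrent
e5 [6,8]: concurrent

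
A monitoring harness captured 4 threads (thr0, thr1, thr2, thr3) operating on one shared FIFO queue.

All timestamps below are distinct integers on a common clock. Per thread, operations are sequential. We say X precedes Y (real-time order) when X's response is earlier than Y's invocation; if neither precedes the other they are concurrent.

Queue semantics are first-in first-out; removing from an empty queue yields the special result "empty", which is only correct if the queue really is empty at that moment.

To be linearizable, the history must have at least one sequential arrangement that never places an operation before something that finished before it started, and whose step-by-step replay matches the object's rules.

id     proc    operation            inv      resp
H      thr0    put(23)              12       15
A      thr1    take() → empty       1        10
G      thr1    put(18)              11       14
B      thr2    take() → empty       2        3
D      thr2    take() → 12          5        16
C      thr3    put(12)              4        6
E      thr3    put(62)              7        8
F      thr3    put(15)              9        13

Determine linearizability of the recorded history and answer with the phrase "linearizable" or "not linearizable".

linearizable

witness order: A, B, C, D, E, F, G, H
1. A take() → empty, leaving queue <>
2. B take() → empty, leaving queue <>
3. C put(12), leaving queue <12>
4. D take() → 12, leaving queue <>
5. E put(62), leaving queue <62>
6. F put(15), leaving queue <62,15>
7. G put(18), leaving queue <62,15,18>
8. H put(23), leaving queue <62,15,18,23>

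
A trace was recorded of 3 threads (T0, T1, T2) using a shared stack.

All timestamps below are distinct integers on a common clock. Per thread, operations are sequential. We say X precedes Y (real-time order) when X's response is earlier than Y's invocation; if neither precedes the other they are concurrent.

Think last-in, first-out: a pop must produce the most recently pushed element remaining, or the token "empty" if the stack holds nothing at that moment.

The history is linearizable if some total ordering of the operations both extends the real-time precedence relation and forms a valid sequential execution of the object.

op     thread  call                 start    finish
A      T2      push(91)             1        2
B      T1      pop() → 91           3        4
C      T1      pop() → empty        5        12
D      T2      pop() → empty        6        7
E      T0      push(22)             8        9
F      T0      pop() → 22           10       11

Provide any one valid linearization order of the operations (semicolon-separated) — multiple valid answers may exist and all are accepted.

A; B; C; D; E; F

after step 1 (A push(91)): stack <91>
after step 2 (B pop() → 91): stack <>
after step 3 (C pop() → empty): stack <>
after step 4 (D pop() → empty): stack <>
after step 5 (E push(22)): stack <22>
after step 6 (F pop() → 22): stack <>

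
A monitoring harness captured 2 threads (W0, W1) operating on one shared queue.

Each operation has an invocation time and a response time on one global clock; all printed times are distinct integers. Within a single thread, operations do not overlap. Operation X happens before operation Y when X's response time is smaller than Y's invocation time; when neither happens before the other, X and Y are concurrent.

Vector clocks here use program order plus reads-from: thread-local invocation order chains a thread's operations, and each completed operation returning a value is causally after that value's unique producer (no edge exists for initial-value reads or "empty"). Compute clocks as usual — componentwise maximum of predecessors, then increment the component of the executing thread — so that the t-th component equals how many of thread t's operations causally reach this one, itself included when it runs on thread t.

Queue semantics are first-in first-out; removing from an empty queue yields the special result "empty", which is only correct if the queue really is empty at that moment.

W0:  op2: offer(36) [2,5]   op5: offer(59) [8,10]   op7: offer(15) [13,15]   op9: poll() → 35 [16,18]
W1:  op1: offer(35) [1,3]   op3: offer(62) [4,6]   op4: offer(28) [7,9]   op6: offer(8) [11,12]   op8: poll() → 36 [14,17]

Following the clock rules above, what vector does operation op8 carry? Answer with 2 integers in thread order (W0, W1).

(1, 5)

root op op1, invoked 1: fresh clock plus W1's own tick → (0, 1)
root op op2, invoked 2: fresh clock plus W0's own tick → (1, 0)
from VC(op1)=(0, 1), op3 (invoked 4) maxes components and bumps W1 → (0, 2)
from VC(op2)=(1, 0), op5 (invoked 8) maxes components and bumps W0 → (2, 0)
from VC(op3)=(0, 2), op4 (invoked 7) maxes components and bumps W1 → (0, 3)
from VC(op5)=(2, 0), op7 (invoked 13) maxes components and bumps W0 → (3, 0)
from VC(op4)=(0, 3), op6 (invoked 11) maxes components and bumps W1 → (0, 4)
from VC(op1)=(0, 1), VC(op7)=(3, 0), op9 (invoked 16) maxes components and bumps W0 → (4, 1)
from VC(op2)=(1, 0), VC(op6)=(0, 4), op8 (invoked 14) maxes components and bumps W1 → (1, 5)
target: VC(op8) = (1, 5)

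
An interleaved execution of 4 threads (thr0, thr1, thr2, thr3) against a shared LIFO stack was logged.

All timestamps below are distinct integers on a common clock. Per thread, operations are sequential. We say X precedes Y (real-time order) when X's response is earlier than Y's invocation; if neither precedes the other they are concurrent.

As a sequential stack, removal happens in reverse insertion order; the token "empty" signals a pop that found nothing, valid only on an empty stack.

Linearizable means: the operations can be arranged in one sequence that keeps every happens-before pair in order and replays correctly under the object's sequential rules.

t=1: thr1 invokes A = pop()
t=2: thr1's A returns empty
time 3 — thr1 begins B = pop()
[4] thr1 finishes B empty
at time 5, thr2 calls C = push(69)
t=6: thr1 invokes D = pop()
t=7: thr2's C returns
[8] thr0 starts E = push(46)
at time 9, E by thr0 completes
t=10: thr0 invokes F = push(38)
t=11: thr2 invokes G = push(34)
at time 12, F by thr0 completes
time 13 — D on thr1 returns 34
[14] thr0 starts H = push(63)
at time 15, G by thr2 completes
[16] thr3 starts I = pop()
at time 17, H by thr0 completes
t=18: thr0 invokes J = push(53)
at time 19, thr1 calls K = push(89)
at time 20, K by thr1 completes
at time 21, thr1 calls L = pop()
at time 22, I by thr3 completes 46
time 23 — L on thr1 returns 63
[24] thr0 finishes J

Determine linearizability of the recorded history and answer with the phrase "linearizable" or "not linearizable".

not linearizable

the violation lands at event 22, I's response at time 22: events 1..21 linearize, events 1..22 do not
10 completed operations, 38 real-time-consistent orders — every LIFO stack replay fails
including or dropping the 2 pending operations (J, L) in any combination fails
take A, B, C, D, E, F, G, H, I, K (pending dropped): step 4 already fails, because D pop() → 34 cannot occur there
take A, B, C, D, E, F, G, H, K, I (pending dropped): step 4 already fails, because D pop() → 34 cannot occur there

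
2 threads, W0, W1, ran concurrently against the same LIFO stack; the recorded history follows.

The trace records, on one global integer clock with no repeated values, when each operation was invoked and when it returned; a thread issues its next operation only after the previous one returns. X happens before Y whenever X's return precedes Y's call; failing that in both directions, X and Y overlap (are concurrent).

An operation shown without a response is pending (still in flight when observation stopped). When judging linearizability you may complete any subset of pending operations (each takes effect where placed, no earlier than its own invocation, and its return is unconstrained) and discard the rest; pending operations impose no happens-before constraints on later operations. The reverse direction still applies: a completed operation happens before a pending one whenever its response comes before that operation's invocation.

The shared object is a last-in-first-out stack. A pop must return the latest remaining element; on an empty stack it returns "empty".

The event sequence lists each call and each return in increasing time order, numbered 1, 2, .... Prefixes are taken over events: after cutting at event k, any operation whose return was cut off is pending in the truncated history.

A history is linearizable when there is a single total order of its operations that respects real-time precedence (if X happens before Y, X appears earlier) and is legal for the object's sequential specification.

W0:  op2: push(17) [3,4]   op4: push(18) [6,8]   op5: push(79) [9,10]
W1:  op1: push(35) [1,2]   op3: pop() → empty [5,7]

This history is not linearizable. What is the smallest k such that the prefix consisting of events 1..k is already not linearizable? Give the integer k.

7

one valid order for events 1..6 is op1, op2:
step 1: op1 push(35) — stack <35>
step 2: op2 push(17) — stack <35,17>
with event 7 included (op3 responding at time 7), all real-time-consistent orders fail
completion choices over the 1 pending operation (op4) were checked; none helps
sample order op1, op2, op3 (pending dropped) stalls at step 3 — op3 pop() → empty has no legal effect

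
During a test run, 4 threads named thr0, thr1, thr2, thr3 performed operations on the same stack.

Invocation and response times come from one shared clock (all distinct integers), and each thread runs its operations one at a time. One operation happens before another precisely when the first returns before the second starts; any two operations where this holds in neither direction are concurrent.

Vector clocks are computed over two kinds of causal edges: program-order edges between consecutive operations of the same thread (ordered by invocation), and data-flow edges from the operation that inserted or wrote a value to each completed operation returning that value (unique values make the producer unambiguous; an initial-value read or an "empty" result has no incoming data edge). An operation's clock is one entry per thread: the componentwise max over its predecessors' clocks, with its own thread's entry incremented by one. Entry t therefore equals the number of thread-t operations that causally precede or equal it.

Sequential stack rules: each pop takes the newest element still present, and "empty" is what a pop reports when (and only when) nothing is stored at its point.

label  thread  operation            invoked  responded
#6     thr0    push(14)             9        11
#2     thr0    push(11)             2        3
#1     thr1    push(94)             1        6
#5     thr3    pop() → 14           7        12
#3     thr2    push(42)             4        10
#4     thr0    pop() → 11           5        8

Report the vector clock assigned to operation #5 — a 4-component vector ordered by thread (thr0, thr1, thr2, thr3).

(3, 0, 0, 1)

VC(#3, invoked at 4): no causal predecessors; +1 on thr2 → (0, 0, 1, 0)
VC(#1, invoked at 1): no causal predecessors; +1 on thr1 → (0, 1, 0, 0)
VC(#2, invoked at 2): no causal predecessors; +1 on thr0 → (1, 0, 0, 0)
from VC(#2)=(1, 0, 0, 0), #4 (invoked 5) maxes components and bumps thr0 → (2, 0, 0, 0)
from VC(#4)=(2, 0, 0, 0), #6 (invoked 9) maxes components and bumps thr0 → (3, 0, 0, 0)
from VC(#6)=(3, 0, 0, 0), #5 (invoked 7) maxes components and bumps thr3 → (3, 0, 0, 1)
target: VC(#5) = (3, 0, 0, 1)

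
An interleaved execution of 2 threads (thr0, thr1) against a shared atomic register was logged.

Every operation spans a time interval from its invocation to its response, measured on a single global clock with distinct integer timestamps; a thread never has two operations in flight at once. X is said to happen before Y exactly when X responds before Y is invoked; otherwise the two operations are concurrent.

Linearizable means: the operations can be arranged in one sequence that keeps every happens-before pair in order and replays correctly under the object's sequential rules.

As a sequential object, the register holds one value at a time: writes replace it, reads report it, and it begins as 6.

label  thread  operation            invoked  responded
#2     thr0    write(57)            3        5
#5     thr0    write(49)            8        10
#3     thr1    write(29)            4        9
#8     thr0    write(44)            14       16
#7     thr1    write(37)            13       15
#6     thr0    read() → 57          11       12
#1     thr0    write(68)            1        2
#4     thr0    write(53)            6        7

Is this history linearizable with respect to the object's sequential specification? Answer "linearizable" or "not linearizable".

not linearizable

the violation lands at event 12, #6's response at time 12: events 1..11 linearize, events 1..12 do not
real-time-consistent orders of the 6 completed operations: 4 — all fail the atomic register replay
e.g. #1, #2, #3, #4, #5, #6: illegal at step 6, since #6 read() → 57 cannot apply there
e.g. #1, #2, #4, #3, #5, #6: illegal at step 6, since #6 read() → 57 cannot apply there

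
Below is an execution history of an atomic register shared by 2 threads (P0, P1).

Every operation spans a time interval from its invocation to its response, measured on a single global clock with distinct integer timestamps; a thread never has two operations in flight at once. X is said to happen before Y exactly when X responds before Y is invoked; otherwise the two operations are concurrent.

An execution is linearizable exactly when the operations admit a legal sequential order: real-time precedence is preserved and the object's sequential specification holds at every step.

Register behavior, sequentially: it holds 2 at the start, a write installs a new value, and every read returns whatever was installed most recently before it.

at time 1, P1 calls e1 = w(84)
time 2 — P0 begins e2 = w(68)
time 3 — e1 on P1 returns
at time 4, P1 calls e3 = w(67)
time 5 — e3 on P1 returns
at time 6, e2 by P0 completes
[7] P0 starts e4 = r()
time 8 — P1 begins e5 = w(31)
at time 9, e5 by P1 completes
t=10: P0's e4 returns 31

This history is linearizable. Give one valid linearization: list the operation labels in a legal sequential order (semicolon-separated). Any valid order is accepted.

1. e1 w(84), leaving value 84
2. e2 w(68), leaving value 68
3. e3 w(67), leaving value 67
4. e5 w(31), leaving value 31
5. e4 r() → 31, leaving value 31

e1; e2; e3; e5; e4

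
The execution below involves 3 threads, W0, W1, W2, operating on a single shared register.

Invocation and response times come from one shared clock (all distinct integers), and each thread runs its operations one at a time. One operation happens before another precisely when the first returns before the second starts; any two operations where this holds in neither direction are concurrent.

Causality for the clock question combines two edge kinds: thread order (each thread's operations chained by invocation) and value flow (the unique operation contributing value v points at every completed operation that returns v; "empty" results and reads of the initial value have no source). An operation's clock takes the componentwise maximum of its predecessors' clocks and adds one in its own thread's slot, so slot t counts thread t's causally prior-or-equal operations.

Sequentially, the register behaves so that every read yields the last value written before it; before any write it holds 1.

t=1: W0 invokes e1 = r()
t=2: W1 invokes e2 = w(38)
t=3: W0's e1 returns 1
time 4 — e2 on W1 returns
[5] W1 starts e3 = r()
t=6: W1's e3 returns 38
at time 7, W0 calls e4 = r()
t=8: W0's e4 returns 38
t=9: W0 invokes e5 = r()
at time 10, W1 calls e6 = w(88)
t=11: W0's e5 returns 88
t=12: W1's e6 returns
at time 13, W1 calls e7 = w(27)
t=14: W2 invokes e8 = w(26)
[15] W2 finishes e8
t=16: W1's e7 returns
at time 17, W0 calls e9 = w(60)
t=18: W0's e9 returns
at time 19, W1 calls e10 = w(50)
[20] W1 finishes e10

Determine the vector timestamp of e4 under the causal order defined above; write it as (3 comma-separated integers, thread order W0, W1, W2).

(2, 1, 0)

root op e8, invoked 14: fresh clock plus W2's own tick → (0, 0, 1)
root op e2, invoked 2: fresh clock plus W1's own tick → (0, 1, 0)
root op e1, invoked 1: fresh clock plus W0's own tick → (1, 0, 0)
invoked at 5, e3 merges VC(e2)=(0, 1, 0) and bumps W1's slot → (0, 2, 0)
invoked at 10, e6 merges VC(e3)=(0, 2, 0) and bumps W1's slot → (0, 3, 0)
invoked at 7, e4 merges VC(e1)=(1, 0, 0), VC(e2)=(0, 1, 0) and bumps W0's slot → (2, 1, 0)
invoked at 13, e7 merges VC(e6)=(0, 3, 0) and bumps W1's slot → (0, 4, 0)
invoked at 19, e10 merges VC(e7)=(0, 4, 0) and bumps W1's slot → (0, 5, 0)
invoked at 9, e5 merges VC(e4)=(2, 1, 0), VC(e6)=(0, 3, 0) and bumps W0's slot → (3, 3, 0)
invoked at 17, e9 merges VC(e5)=(3, 3, 0) and bumps W0's slot → (4, 3, 0)
target: VC(e4) = (2, 1, 0)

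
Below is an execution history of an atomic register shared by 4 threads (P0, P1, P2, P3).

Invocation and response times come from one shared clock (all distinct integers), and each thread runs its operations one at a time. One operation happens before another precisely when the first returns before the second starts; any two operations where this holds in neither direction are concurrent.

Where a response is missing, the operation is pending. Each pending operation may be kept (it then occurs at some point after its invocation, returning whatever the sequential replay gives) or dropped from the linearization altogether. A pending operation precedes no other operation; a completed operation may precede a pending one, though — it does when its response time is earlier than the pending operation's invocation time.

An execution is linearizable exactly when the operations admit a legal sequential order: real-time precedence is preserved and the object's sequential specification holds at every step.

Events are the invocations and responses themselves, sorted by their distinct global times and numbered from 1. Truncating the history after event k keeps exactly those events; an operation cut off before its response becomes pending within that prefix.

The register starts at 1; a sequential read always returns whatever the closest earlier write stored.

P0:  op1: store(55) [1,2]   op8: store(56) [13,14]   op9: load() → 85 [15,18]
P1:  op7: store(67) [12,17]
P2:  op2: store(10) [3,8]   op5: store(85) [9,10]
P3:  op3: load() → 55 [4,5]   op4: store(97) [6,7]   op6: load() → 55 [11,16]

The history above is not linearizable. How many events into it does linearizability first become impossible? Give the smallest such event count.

16

a valid linearization of events 1..15 exists, for instance op1, op3, op2, op4, op5, op6, op7, op8:
step 1: op1 store(55) — value 55
step 2: op3 load() → 55 — value 55
step 3: op2 store(10) — value 10
step 4: op4 store(97) — value 97
step 5: op5 store(85) — value 85
step 6: op6 load() (pending, included) — value 85
step 7: op7 store(67) (pending, included) — value 67
step 8: op8 store(56) — value 56
at event 16 (op6's time-16 response) nothing linearizes any more
no escape via the 2 pending operations (op7, op9): every completion choice fails
take op1, op2, op3, op4, op5, op6, op8 (pending dropped): step 3 already fails, because op3 load() → 55 cannot occur there
take op1, op2, op3, op4, op5, op8, op6 (pending dropped): step 3 already fails, because op3 load() → 55 cannot occur there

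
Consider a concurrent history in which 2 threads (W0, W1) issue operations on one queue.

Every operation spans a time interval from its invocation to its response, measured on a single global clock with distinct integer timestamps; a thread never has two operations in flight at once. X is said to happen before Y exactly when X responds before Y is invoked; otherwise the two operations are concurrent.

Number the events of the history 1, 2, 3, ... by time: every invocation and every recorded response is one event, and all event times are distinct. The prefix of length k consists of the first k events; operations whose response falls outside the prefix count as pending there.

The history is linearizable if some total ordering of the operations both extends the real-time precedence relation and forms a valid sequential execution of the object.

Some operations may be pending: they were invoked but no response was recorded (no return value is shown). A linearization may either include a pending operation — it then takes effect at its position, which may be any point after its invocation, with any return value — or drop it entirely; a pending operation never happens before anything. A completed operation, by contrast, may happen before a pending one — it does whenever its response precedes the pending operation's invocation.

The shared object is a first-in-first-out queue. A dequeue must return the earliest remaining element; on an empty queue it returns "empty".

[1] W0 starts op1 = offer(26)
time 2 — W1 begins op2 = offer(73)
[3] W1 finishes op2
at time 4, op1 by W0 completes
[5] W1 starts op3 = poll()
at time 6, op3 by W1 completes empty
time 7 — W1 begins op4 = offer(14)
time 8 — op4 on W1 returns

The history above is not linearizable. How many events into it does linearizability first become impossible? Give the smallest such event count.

6

one valid order for events 1..5 is op1, op2:
step 1: op1 offer(26) — queue <26>
step 2: op2 offer(73) — queue <26,73>
once event 6 joins (op3's response, time 6), exhaustive search finds no witness
one such order, op1, op2, op3, breaks at step 3 where op3 poll() → empty is illegal
one such order, op2, op1, op3, breaks at step 3 where op3 poll() → empty is illegal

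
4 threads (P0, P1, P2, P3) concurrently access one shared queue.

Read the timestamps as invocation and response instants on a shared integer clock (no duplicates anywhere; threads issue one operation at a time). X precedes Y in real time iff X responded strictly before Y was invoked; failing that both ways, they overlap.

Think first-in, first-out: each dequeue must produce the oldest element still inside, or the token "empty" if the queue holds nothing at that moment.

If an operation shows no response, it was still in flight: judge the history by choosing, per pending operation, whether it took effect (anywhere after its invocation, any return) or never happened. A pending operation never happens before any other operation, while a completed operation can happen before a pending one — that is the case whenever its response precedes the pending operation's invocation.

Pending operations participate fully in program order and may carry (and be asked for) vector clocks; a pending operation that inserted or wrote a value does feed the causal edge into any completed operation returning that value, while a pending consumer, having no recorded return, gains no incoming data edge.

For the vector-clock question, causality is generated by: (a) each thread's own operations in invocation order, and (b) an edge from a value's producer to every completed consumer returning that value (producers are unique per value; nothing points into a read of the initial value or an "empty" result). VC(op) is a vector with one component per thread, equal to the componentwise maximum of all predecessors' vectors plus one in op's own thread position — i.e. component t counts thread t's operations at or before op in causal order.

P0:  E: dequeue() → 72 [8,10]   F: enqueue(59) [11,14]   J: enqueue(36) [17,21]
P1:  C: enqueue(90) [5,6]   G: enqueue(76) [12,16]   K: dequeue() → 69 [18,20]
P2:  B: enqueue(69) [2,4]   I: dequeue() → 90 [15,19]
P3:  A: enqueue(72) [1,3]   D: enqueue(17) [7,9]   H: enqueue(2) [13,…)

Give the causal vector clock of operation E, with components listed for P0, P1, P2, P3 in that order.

(1, 0, 0, 1)

A, invoked 1, has no incoming edges; only P3's bump applies → (0, 0, 0, 1)
B, invoked 2, has no incoming edges; only P2's bump applies → (0, 0, 1, 0)
C, invoked 5, has no incoming edges; only P1's bump applies → (0, 1, 0, 0)
merge at D (invoked 7): VC(A)=(0, 0, 0, 1), own-thread bump on P3 → (0, 0, 0, 2)
merge at G (invoked 12): VC(C)=(0, 1, 0, 0), own-thread bump on P1 → (0, 2, 0, 0)
merge at E (invoked 8): VC(A)=(0, 0, 0, 1), own-thread bump on P0 → (1, 0, 0, 1)
merge at H (invoked 13): VC(D)=(0, 0, 0, 2), own-thread bump on P3 → (0, 0, 0, 3)
merge at I (invoked 15): VC(B)=(0, 0, 1, 0), VC(C)=(0, 1, 0, 0), own-thread bump on P2 → (0, 1, 2, 0)
merge at F (invoked 11): VC(E)=(1, 0, 0, 1), own-thread bump on P0 → (2, 0, 0, 1)
merge at K (invoked 18): VC(B)=(0, 0, 1, 0), VC(G)=(0, 2, 0, 0), own-thread bump on P1 → (0, 3, 1, 0)
merge at J (invoked 17): VC(F)=(2, 0, 0, 1), own-thread bump on P0 → (3, 0, 0, 1)
target: VC(E) = (1, 0, 0, 1)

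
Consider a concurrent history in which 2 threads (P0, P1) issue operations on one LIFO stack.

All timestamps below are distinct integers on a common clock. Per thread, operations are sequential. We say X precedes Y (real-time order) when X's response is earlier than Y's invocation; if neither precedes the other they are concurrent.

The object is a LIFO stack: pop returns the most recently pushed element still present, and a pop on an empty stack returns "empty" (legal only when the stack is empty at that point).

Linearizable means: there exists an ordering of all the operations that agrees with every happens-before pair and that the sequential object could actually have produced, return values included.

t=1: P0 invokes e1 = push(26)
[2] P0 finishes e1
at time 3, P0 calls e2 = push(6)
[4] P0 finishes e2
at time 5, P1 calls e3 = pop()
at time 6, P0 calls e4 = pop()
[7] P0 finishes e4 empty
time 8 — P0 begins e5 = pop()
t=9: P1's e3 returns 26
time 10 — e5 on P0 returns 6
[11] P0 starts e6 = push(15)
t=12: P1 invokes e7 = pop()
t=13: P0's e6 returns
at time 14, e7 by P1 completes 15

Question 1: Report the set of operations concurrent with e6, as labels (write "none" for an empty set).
e7

overlap test against e6 [11,13]: concurrent iff the interval meets 11..13
e1 [1,2]: before
e2 [3,4]: before
e3 [5,9]: before
e4 [6,7]: before
e5 [8,10]: before
e7 [12,14]: concurrent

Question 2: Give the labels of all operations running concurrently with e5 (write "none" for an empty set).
e3

e5 spans [8,10]; an op avoiding the whole window 8..10 is ordered, any other is concurrent
e1 [1,2]: before
e2 [3,4]: before
e3 [5,9]: concurrent
e4 [6,7]: before
e6 [11,13]: after
e7 [12,14]: after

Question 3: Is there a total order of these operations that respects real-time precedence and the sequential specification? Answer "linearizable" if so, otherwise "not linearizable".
not linearizable

already the first 7 events (up to e4's response at time 7) admit no linearization; the first 6 still do
one real-time candidate order over the 3 completed operations — the LIFO stack replay rejects it
no escape via the 1 pending operation (e3): every completion choice fails
e.g. e1, e2, e4 (pending dropped): illegal at step 3, since e4 pop() → empty cannot apply there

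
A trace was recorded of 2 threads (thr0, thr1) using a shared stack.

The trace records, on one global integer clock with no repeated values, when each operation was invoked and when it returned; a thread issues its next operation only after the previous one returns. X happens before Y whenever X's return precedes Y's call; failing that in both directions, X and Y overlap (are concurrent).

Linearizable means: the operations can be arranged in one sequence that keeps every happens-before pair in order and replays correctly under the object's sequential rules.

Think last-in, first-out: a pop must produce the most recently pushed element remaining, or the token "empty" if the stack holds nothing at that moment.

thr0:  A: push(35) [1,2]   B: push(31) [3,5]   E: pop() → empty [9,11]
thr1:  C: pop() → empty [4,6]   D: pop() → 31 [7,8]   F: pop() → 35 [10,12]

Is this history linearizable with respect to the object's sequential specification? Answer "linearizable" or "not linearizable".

not linearizable

already the first 6 events (up to C's response at time 6) admit no linearization; the first 5 still do
no legal order exists: 2 real-time-consistent candidates over 3 completed stack operations, all rejected
one such order, A, B, C, breaks at step 3 where C pop() → empty is illegal
one such order, A, C, B, breaks at step 2 where C pop() → empty is illegal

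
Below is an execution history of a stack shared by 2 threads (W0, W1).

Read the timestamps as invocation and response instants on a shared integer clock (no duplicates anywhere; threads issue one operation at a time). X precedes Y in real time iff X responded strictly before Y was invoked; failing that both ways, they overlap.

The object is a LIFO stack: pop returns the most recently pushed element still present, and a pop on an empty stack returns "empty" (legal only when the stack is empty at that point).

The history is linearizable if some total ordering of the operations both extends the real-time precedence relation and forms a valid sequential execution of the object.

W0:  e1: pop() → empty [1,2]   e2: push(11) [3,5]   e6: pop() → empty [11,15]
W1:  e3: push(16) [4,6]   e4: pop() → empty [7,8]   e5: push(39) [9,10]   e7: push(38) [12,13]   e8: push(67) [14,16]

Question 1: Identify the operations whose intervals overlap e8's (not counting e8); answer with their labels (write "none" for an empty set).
Answer: e6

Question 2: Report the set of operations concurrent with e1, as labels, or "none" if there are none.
Answer: none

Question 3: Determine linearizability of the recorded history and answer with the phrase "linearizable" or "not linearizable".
not linearizable

cut after 7 events: linearizable; cut after 8 events (e4 responds, time 8): not linearizable
no legal order exists: 2 real-time-consistent candidates over 4 completed stack operations, all rejected
take e1, e2, e3, e4: step 4 already fails, because e4 pop() → empty cannot occur there
take e1, e3, e2, e4: step 4 already fails, because e4 pop() → empty cannot occur there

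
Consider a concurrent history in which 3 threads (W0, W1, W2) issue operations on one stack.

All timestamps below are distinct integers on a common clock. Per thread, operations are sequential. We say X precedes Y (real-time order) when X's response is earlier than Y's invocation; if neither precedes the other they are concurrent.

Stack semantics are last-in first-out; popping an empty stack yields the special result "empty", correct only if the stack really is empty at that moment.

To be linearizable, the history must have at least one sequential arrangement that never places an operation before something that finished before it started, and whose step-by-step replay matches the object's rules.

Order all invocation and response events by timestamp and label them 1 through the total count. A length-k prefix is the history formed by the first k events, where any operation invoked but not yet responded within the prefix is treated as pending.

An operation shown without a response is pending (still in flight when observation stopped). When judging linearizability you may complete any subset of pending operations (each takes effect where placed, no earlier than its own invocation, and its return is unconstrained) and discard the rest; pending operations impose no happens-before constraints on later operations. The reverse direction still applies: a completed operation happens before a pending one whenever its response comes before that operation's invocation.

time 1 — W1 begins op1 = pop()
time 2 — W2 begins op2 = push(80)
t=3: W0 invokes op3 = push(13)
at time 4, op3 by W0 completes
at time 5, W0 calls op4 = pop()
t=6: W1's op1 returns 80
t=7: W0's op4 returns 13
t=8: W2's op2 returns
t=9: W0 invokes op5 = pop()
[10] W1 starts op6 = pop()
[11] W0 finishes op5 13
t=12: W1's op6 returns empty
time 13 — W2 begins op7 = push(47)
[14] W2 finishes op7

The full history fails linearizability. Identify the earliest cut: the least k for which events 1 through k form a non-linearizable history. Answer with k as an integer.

11

events 1..10 are linearizable; a witness order is op2, op1, op3, op4:
1. op2 push(80), leaving stack <80>
2. op1 pop() → 80, leaving stack <>
3. op3 push(13), leaving stack <13>
4. op4 pop() → 13, leaving stack <>
adding event 11 (op5 responds at 11) leaves no legal real-time order
no completion choice of the 1 pending operation (op6) rescues it — every subset was tried
sample order op1, op2, op3, op4, op5 (pending dropped) stalls at step 1 — op1 pop() → 80 has no legal effect
sample order op1, op3, op2, op4, op5 (pending dropped) stalls at step 1 — op1 pop() → 80 has no legal effect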